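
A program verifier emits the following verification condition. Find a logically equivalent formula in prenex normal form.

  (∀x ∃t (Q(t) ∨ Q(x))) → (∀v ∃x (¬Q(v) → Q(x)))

∃x ∀t ∀v ∃r (¬Q(t) ∧ ¬Q(x) ∨ Q(v) ∨ Q(r))

Rewrite implications/biconditionals: A → B as ¬A ∨ B.
  ¬(∀x ∃t (Q(t) ∨ Q(x))) ∨ (∀v ∃x (¬¬Q(v) ∨ Q(x)))
Push ¬ through the quantifiers and connectives to reach negation normal form:
  (∃x ∀t (¬Q(t) ∧ ¬Q(x))) ∨ (∀v ∃x (Q(v) ∨ Q(x)))
Rename bound variables to avoid capture: x↦r.
  (∃x ∀t (¬Q(t) ∧ ¬Q(x))) ∨ (∀v ∃r (Q(v) ∨ Q(r)))
Extract every quantifier outward, since the variables are now distinct and don't occur free across branches:
  ∃x ∀t ∀v ∃r (¬Q(t) ∧ ¬Q(x) ∨ Q(v) ∨ Q(r))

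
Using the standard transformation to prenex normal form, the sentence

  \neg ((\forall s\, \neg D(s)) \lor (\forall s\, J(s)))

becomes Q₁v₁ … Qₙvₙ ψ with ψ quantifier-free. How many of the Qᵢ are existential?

Push ¬ through the quantifiers and connectives to reach negation normal form:
  (\exists s\, D(s)) \land (\exists s\, \neg J(s))
Standardize variables apart so no two quantifiers bind the same name: s↦z.
  (\exists s\, D(s)) \land (\exists z\, \neg J(z))
Finally move all quantifiers to the prefix:
  \exists s\, \exists z\, (D(s) \land \neg J(z))
The prefix is \exists s \exists z: 0 universal, 2 existential.

2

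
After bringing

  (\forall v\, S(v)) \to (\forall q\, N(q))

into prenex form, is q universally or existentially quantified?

universal

Rewrite implications/biconditionals: A → B as ¬A ∨ B.
  \neg (\forall v\, S(v)) \lor (\forall q\, N(q))
Move each ¬ inward, flipping quantifiers it crosses:
  (\exists v\, \neg S(v)) \lor (\forall q\, N(q))
All bound variables are already distinct, so no renaming is needed.
Finally move all quantifiers to the prefix:
  \exists v\, \forall q\, (\neg S(v) \lor N(q))
The quantifier \forall q sits under an even number of negations (counting the antecedent side of each →), so it remains universal.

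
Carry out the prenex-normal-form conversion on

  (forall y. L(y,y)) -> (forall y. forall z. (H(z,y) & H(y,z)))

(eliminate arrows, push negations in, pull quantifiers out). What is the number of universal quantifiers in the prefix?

2

Rewrite implications/biconditionals: A → B as ¬A ∨ B.
  ~(forall y. L(y,y)) | (forall y. forall z. (H(z,y) & H(y,z)))
Push ¬ through the quantifiers and connectives to reach negation normal form:
  (exists y. ~L(y,y)) | (forall y. forall z. (H(z,y) & H(y,z)))
Rename bound variables to avoid capture: y↦q.
  (exists y. ~L(y,y)) | (forall q. forall z. (H(z,q) & H(q,z)))
Extract every quantifier outward, since the variables are now distinct and don't occur free across branches:
  exists y. forall q. forall z. (~L(y,y) | H(z,q) & H(q,z))
The prefix is exists y forall q forall z: 2 universal, 1 existential.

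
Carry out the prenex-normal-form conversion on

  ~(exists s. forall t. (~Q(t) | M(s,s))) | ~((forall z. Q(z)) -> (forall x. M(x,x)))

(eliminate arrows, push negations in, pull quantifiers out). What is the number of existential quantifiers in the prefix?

Eliminate → and ↔ using ¬ and ∨.
  ~(exists s. forall t. (~Q(t) | M(s,s))) | ~(~(forall z. Q(z)) | (forall x. M(x,x)))
Push ¬ through the quantifiers and connectives to reach negation normal form:
  (forall s. exists t. (Q(t) & ~M(s,s))) | (forall z. Q(z)) & (exists x. ~M(x,x))
All bound variables are already distinct, so no renaming is needed.
Finally move all quantifiers to the prefix:
  forall s. exists t. forall z. exists x. (Q(t) & ~M(s,s) | Q(z) & ~M(x,x))
The prefix is forall s exists t forall z exists x: 2 universal, 2 existential.

2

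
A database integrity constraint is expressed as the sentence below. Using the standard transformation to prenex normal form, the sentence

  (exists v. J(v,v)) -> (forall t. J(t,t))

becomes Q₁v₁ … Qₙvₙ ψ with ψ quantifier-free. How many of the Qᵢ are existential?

0

First replace A → B with ¬A ∨ B.
  ~(exists v. J(v,v)) | (forall t. J(t,t))
Move each ¬ inward, flipping quantifiers it crosses:
  (forall v. ~J(v,v)) | (forall t. J(t,t))
All bound variables are already distinct, so no renaming is needed.
Finally move all quantifiers to the prefix:
  forall v. forall t. (~J(v,v) | J(t,t))
The prefix is forall v forall t: 2 universal, 0 existential.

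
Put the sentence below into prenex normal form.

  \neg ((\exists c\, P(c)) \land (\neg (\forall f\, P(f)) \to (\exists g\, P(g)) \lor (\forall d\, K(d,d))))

Eliminate → and ↔ using ¬ and ∨.
  \neg ((\exists c\, P(c)) \land (\neg \neg (\forall f\, P(f)) \lor (\exists g\, P(g)) \lor (\forall d\, K(d,d))))
Push ¬ through the quantifiers and connectives to reach negation normal form:
  (\forall c\, \neg P(c)) \lor (\exists f\, \neg P(f)) \land (\forall g\, \neg P(g)) \land (\exists d\, \neg K(d,d))
Finally move all quantifiers to the prefix:
  \forall c\, \exists f\, \forall g\, \exists d\, (\neg P(c) \lor \neg P(f) \land \neg P(g) \land \neg K(d,d))

\forall c\, \exists f\, \forall g\, \exists d\, (\neg P(c) \lor \neg P(f) \land \neg P(g) \land \neg K(d,d))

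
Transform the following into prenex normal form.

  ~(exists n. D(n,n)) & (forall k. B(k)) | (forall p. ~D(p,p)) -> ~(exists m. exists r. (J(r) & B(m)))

First replace A → B with ¬A ∨ B.
  ~(~(exists n. D(n,n)) & (forall k. B(k)) | (forall p. ~D(p,p))) | ~(exists m. exists r. (J(r) & B(m)))
Push ¬ through the quantifiers and connectives to reach negation normal form:
  ((exists n. D(n,n)) | (exists k. ~B(k))) & (exists p. D(p,p)) | (forall m. forall r. (~J(r) | ~B(m)))
All bound variables are already distinct, so no renaming is needed.
Finally move all quantifiers to the prefix:
  exists n. exists k. exists p. forall m. forall r. ((D(n,n) | ~B(k)) & D(p,p) | ~J(r) | ~B(m))

exists n. exists k. exists p. forall m. forall r. ((D(n,n) | ~B(k)) & D(p,p) | ~J(r) | ~B(m))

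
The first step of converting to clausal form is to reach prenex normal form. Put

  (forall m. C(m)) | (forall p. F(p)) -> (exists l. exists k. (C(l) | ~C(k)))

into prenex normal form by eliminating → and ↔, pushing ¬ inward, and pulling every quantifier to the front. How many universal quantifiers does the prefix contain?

0

Rewrite implications/biconditionals: A → B as ¬A ∨ B.
  ~((forall m. C(m)) | (forall p. F(p))) | (exists l. exists k. (C(l) | ~C(k)))
Push ¬ through the quantifiers and connectives to reach negation normal form:
  (exists m. ~C(m)) & (exists p. ~F(p)) | (exists l. exists k. (C(l) | ~C(k)))
All bound variables are already distinct, so no renaming is needed.
Extract every quantifier outward, since the variables are now distinct and don't occur free across branches:
  exists m. exists p. exists l. exists k. (~C(m) & ~F(p) | C(l) | ~C(k))
The prefix is exists m exists p exists l exists k: 0 universal, 4 existential.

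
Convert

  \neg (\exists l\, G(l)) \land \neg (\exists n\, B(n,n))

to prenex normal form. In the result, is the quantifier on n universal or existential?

Move each ¬ inward, flipping quantifiers it crosses:
  (\forall l\, \neg G(l)) \land (\forall n\, \neg B(n,n))
Pull the quantifiers to the front (each side's bound variable is not free in the other side):
  \forall l\, \forall n\, (\neg G(l) \land \neg B(n,n))
The quantifier \exists n sits under an odd number of negations, so it flips to \forall n.

universal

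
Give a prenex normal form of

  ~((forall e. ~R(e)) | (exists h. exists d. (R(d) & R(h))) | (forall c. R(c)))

exists e. forall h. forall d. exists c. (R(e) & (~R(d) | ~R(h)) & ~R(c))

Push ¬ through the quantifiers and connectives to reach negation normal form:
  (exists e. R(e)) & (forall h. forall d. (~R(d) | ~R(h))) & (exists c. ~R(c))
All bound variables are already distinct, so no renaming is needed.
Extract every quantifier outward, since the variables are now distinct and don't occur free across branches:
  exists e. forall h. forall d. exists c. (R(e) & (~R(d) | ~R(h)) & ~R(c))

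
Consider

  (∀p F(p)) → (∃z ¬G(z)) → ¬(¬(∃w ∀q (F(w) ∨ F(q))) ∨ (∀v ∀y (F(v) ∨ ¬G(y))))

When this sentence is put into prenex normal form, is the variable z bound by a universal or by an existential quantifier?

universal

First replace A → B with ¬A ∨ B.
  ¬(∀p F(p)) ∨ ¬(∃z ¬G(z)) ∨ ¬(¬(∃w ∀q (F(w) ∨ F(q))) ∨ (∀v ∀y (F(v) ∨ ¬G(y))))
Push ¬ through the quantifiers and connectives to reach negation normal form:
  (∃p ¬F(p)) ∨ (∀z G(z)) ∨ (∃w ∀q (F(w) ∨ F(q))) ∧ (∃v ∃y (¬F(v) ∧ G(y)))
All bound variables are already distinct, so no renaming is needed.
Extract every quantifier outward, since the variables are now distinct and don't occur free across branches:
  ∃p ∀z ∃w ∀q ∃v ∃y (¬F(p) ∨ G(z) ∨ (F(w) ∨ F(q)) ∧ ¬F(v) ∧ G(y))
The quantifier ∃z sits under an odd number of negations (counting the antecedent side of each →), so it flips to ∀z.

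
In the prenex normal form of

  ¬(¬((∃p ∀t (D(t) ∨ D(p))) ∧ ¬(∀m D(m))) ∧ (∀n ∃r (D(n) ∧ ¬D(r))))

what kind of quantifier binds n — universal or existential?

Push ¬ through the quantifiers and connectives to reach negation normal form:
  (∃p ∀t (D(t) ∨ D(p))) ∧ (∃m ¬D(m)) ∨ (∃n ∀r (¬D(n) ∨ D(r)))
Finally move all quantifiers to the prefix:
  ∃p ∀t ∃m ∃n ∀r ((D(t) ∨ D(p)) ∧ ¬D(m) ∨ ¬D(n) ∨ D(r))
The quantifier ∀n sits under an odd number of negations, so it flips to ∃n.

existential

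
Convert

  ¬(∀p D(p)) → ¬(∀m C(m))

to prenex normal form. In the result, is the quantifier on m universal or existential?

existential

First replace A → B with ¬A ∨ B.
  ¬¬(∀p D(p)) ∨ ¬(∀m C(m))
Move each ¬ inward, flipping quantifiers it crosses:
  (∀p D(p)) ∨ (∃m ¬C(m))
Finally move all quantifiers to the prefix:
  ∀p ∃m (D(p) ∨ ¬C(m))
The quantifier ∀m sits under an odd number of negations (counting the antecedent side of each →), so it flips to ∃m.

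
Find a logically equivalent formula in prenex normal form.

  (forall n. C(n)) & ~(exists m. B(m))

Drive negations inward (¬∀x A ≡ ∃x ¬A, ¬∃x A ≡ ∀x ¬A, De Morgan for ∧/∨):
  (forall n. C(n)) & (forall m. ~B(m))
Finally move all quantifiers to the prefix:
  forall n. forall m. (C(n) & ~B(m))

forall n. forall m. (C(n) & ~B(m))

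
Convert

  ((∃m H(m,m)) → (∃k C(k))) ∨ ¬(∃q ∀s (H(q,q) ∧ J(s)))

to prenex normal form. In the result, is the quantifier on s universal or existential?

Rewrite implications/biconditionals: A → B as ¬A ∨ B.
  ¬(∃m H(m,m)) ∨ (∃k C(k)) ∨ ¬(∃q ∀s (H(q,q) ∧ J(s)))
Push ¬ through the quantifiers and connectives to reach negation normal form:
  (∀m ¬H(m,m)) ∨ (∃k C(k)) ∨ (∀q ∃s (¬H(q,q) ∨ ¬J(s)))
All bound variables are already distinct, so no renaming is needed.
Finally move all quantifiers to the prefix:
  ∀m ∃k ∀q ∃s (¬H(m,m) ∨ C(k) ∨ ¬H(q,q) ∨ ¬J(s))
The quantifier ∀s sits under an odd number of negations (counting the antecedent side of each →), so it flips to ∃s.

existential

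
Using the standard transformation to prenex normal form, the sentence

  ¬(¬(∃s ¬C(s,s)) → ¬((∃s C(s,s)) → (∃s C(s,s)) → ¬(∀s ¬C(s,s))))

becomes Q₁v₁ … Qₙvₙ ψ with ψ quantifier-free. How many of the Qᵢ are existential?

Rewrite implications/biconditionals: A → B as ¬A ∨ B.
  ¬(¬¬(∃s ¬C(s,s)) ∨ ¬(¬(∃s C(s,s)) ∨ ¬(∃s C(s,s)) ∨ ¬(∀s ¬C(s,s))))
Push ¬ through the quantifiers and connectives to reach negation normal form:
  (∀s C(s,s)) ∧ ((∀s ¬C(s,s)) ∨ (∀s ¬C(s,s)) ∨ (∃s C(s,s)))
Give each quantifier a distinct variable: s↦v1, s↦q, s↦z.
  (∀s C(s,s)) ∧ ((∀v1 ¬C(v1,v1)) ∨ (∀q ¬C(q,q)) ∨ (∃z C(z,z)))
Extract every quantifier outward, since the variables are now distinct and don't occur free across branches:
  ∀s ∀v1 ∀q ∃z (C(s,s) ∧ (¬C(v1,v1) ∨ ¬C(q,q) ∨ C(z,z)))
The prefix is ∀s ∀v1 ∀q ∃z: 3 universal, 1 existential.

1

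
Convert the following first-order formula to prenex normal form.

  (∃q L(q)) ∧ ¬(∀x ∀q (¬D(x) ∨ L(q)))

Move each ¬ inward, flipping quantifiers it crosses:
  (∃q L(q)) ∧ (∃x ∃q (D(x) ∧ ¬L(q)))
Give each quantifier a distinct variable: q↦y1.
  (∃q L(q)) ∧ (∃x ∃y1 (D(x) ∧ ¬L(y1)))
Extract every quantifier outward, since the variables are now distinct and don't occur free across branches:
  ∃q ∃x ∃y1 (L(q) ∧ D(x) ∧ ¬L(y1))

∃q ∃x ∃y1 (L(q) ∧ D(x) ∧ ¬L(y1))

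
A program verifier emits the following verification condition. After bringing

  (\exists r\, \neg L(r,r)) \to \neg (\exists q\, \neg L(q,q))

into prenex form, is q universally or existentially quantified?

universal

Rewrite implications/biconditionals: A → B as ¬A ∨ B.
  \neg (\exists r\, \neg L(r,r)) \lor \neg (\exists q\, \neg L(q,q))
Push ¬ through the quantifiers and connectives to reach negation normal form:
  (\forall r\, L(r,r)) \lor (\forall q\, L(q,q))
Finally move all quantifiers to the prefix:
  \forall r\, \forall q\, (L(r,r) \lor L(q,q))
The quantifier \exists q sits under an odd number of negations (counting the antecedent side of each →), so it flips to \forall q.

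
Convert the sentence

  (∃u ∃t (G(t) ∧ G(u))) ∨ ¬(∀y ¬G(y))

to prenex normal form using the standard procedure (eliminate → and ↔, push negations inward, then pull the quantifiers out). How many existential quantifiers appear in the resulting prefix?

3

Push ¬ through the quantifiers and connectives to reach negation normal form:
  (∃u ∃t (G(t) ∧ G(u))) ∨ (∃y G(y))
Finally move all quantifiers to the prefix:
  ∃u ∃t ∃y (G(t) ∧ G(u) ∨ G(y))
The prefix is ∃u ∃t ∃y: 0 universal, 3 existential.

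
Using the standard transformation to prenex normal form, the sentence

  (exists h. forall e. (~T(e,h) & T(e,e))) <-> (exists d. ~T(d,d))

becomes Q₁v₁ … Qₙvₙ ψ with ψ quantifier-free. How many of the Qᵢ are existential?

3

First replace A → B with ¬A ∨ B; A ↔ B as (¬A ∨ B) ∧ (¬B ∨ A).
  (~(exists h. forall e. (~T(e,h) & T(e,e))) | (exists d. ~T(d,d))) & (~(exists d. ~T(d,d)) | (exists h. forall e. (~T(e,h) & T(e,e))))
Drive negations inward (¬∀x A ≡ ∃x ¬A, ¬∃x A ≡ ∀x ¬A, De Morgan for ∧/∨):
  ((forall h. exists e. (T(e,h) | ~T(e,e))) | (exists d. ~T(d,d))) & ((forall d. T(d,d)) | (exists h. forall e. (~T(e,h) & T(e,e))))
Standardize variables apart so no two quantifiers bind the same name: d↦t, h↦u, e↦q.
  ((forall h. exists e. (T(e,h) | ~T(e,e))) | (exists d. ~T(d,d))) & ((forall t. T(t,t)) | (exists u. forall q. (~T(q,u) & T(q,q))))
Pull the quantifiers to the front (each side's bound variable is not free in the other side):
  forall h. exists e. exists d. forall t. exists u. forall q. ((T(e,h) | ~T(e,e) | ~T(d,d)) & (T(t,t) | ~T(q,u) & T(q,q)))
The prefix is forall h exists e exists d forall t exists u forall q: 3 universal, 3 existential.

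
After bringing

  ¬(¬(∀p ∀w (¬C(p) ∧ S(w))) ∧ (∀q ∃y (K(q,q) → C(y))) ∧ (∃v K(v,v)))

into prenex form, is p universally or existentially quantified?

universal

Eliminate → and ↔ using ¬ and ∨.
  ¬(¬(∀p ∀w (¬C(p) ∧ S(w))) ∧ (∀q ∃y (¬K(q,q) ∨ C(y))) ∧ (∃v K(v,v)))
Drive negations inward (¬∀x A ≡ ∃x ¬A, ¬∃x A ≡ ∀x ¬A, De Morgan for ∧/∨):
  (∀p ∀w (¬C(p) ∧ S(w))) ∨ (∃q ∀y (K(q,q) ∧ ¬C(y))) ∨ (∀v ¬K(v,v))
All bound variables are already distinct, so no renaming is needed.
Extract every quantifier outward, since the variables are now distinct and don't occur free across branches:
  ∀p ∀w ∃q ∀y ∀v (¬C(p) ∧ S(w) ∨ K(q,q) ∧ ¬C(y) ∨ ¬K(v,v))
The quantifier ∀p sits under an even number of negations (counting the antecedent side of each →), so it remains universal.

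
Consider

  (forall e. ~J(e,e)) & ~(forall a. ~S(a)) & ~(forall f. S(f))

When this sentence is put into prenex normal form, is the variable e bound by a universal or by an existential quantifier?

Push ¬ through the quantifiers and connectives to reach negation normal form:
  (forall e. ~J(e,e)) & (exists a. S(a)) & (exists f. ~S(f))
All bound variables are already distinct, so no renaming is needed.
Extract every quantifier outward, since the variables are now distinct and don't occur free across branches:
  forall e. exists a. exists f. (~J(e,e) & S(a) & ~S(f))
The quantifier forall e sits under an even number of negations, so it remains universal.

universal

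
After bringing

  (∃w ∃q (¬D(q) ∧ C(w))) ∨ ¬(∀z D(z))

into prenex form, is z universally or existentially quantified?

existential

Drive negations inward (¬∀x A ≡ ∃x ¬A, ¬∃x A ≡ ∀x ¬A, De Morgan for ∧/∨):
  (∃w ∃q (¬D(q) ∧ C(w))) ∨ (∃z ¬D(z))
All bound variables are already distinct, so no renaming is needed.
Extract every quantifier outward, since the variables are now distinct and don't occur free across branches:
  ∃w ∃q ∃z (¬D(q) ∧ C(w) ∨ ¬D(z))
The quantifier ∀z sits under an odd number of negations, so it flips to ∃z.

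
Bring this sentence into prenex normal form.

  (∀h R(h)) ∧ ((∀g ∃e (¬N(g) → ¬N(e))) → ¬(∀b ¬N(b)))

First replace A → B with ¬A ∨ B.
  (∀h R(h)) ∧ (¬(∀g ∃e (¬¬N(g) ∨ ¬N(e))) ∨ ¬(∀b ¬N(b)))
Drive negations inward (¬∀x A ≡ ∃x ¬A, ¬∃x A ≡ ∀x ¬A, De Morgan for ∧/∨):
  (∀h R(h)) ∧ ((∃g ∀e (¬N(g) ∧ N(e))) ∨ (∃b N(b)))
Pull the quantifiers to the front (each side's bound variable is not free in the other side):
  ∀h ∃g ∀e ∃b (R(h) ∧ (¬N(g) ∧ N(e) ∨ N(b)))

∀h ∃g ∀e ∃b (R(h) ∧ (¬N(g) ∧ N(e) ∨ N(b)))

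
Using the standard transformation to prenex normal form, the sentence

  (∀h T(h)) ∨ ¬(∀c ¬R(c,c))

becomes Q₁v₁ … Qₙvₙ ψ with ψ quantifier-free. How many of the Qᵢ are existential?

1

Push ¬ through the quantifiers and connectives to reach negation normal form:
  (∀h T(h)) ∨ (∃c R(c,c))
Extract every quantifier outward, since the variables are now distinct and don't occur free across branches:
  ∀h ∃c (T(h) ∨ R(c,c))
The prefix is ∀h ∃c: 1 universal, 1 existential.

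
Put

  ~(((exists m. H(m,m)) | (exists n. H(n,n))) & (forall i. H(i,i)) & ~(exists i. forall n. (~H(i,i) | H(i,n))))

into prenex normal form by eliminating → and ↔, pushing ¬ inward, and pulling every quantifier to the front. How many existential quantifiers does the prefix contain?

2

Move each ¬ inward, flipping quantifiers it crosses:
  (forall m. ~H(m,m)) & (forall n. ~H(n,n)) | (exists i. ~H(i,i)) | (exists i. forall n. (~H(i,i) | H(i,n)))
Rename bound variables to avoid capture: i↦y1, n↦w1.
  (forall m. ~H(m,m)) & (forall n. ~H(n,n)) | (exists i. ~H(i,i)) | (exists y1. forall w1. (~H(y1,y1) | H(y1,w1)))
Extract every quantifier outward, since the variables are now distinct and don't occur free across branches:
  forall m. forall n. exists i. exists y1. forall w1. (~H(m,m) & ~H(n,n) | ~H(i,i) | ~H(y1,y1) | H(y1,w1))
The prefix is forall m forall n exists i exists y1 forall w1: 3 universal, 2 existential.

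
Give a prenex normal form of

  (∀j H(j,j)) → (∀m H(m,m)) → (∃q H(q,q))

∃j ∃m ∃q (¬H(j,j) ∨ ¬H(m,m) ∨ H(q,q))

First replace A → B with ¬A ∨ B.
  ¬(∀j H(j,j)) ∨ ¬(∀m H(m,m)) ∨ (∃q H(q,q))
Drive negations inward (¬∀x A ≡ ∃x ¬A, ¬∃x A ≡ ∀x ¬A, De Morgan for ∧/∨):
  (∃j ¬H(j,j)) ∨ (∃m ¬H(m,m)) ∨ (∃q H(q,q))
All bound variables are already distinct, so no renaming is needed.
Pull the quantifiers to the front (each side's bound variable is not free in the other side):
  ∃j ∃m ∃q (¬H(j,j) ∨ ¬H(m,m) ∨ H(q,q))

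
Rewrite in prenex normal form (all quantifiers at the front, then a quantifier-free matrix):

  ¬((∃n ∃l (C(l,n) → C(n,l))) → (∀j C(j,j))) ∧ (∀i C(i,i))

∃n ∃l ∃j ∀i ((¬C(l,n) ∨ C(n,l)) ∧ ¬C(j,j) ∧ C(i,i))

Rewrite implications/biconditionals: A → B as ¬A ∨ B.
  ¬(¬(∃n ∃l (¬C(l,n) ∨ C(n,l))) ∨ (∀j C(j,j))) ∧ (∀i C(i,i))
Push ¬ through the quantifiers and connectives to reach negation normal form:
  (∃n ∃l (¬C(l,n) ∨ C(n,l))) ∧ (∃j ¬C(j,j)) ∧ (∀i C(i,i))
Extract every quantifier outward, since the variables are now distinct and don't occur free across branches:
  ∃n ∃l ∃j ∀i ((¬C(l,n) ∨ C(n,l)) ∧ ¬C(j,j) ∧ C(i,i))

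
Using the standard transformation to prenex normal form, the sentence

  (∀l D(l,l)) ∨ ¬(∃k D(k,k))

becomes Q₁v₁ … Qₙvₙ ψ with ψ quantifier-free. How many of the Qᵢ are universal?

Move each ¬ inward, flipping quantifiers it crosses:
  (∀l D(l,l)) ∨ (∀k ¬D(k,k))
All bound variables are already distinct, so no renaming is needed.
Extract every quantifier outward, since the variables are now distinct and don't occur free across branches:
  ∀l ∀k (D(l,l) ∨ ¬D(k,k))
The prefix is ∀l ∀k: 2 universal, 0 existential.

2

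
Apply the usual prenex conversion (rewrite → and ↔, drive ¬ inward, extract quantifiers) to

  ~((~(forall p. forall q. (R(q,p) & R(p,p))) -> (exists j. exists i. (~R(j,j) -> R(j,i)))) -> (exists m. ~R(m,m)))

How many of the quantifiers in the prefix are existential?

2

Eliminate → and ↔ using ¬ and ∨.
  ~(~(~~(forall p. forall q. (R(q,p) & R(p,p))) | (exists j. exists i. (~~R(j,j) | R(j,i)))) | (exists m. ~R(m,m)))
Drive negations inward (¬∀x A ≡ ∃x ¬A, ¬∃x A ≡ ∀x ¬A, De Morgan for ∧/∨):
  ((forall p. forall q. (R(q,p) & R(p,p))) | (exists j. exists i. (R(j,j) | R(j,i)))) & (forall m. R(m,m))
Extract every quantifier outward, since the variables are now distinct and don't occur free across branches:
  forall p. forall q. exists j. exists i. forall m. ((R(q,p) & R(p,p) | R(j,j) | R(j,i)) & R(m,m))
The prefix is forall p forall q exists j exists i forall m: 3 universal, 2 existential.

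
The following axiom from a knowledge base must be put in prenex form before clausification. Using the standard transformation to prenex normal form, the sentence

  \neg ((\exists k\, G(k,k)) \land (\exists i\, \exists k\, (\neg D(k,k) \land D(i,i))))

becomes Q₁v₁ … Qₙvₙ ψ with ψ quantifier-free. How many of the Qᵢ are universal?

3

Push ¬ through the quantifiers and connectives to reach negation normal form:
  (\forall k\, \neg G(k,k)) \lor (\forall i\, \forall k\, (D(k,k) \lor \neg D(i,i)))
Give each quantifier a distinct variable: k↦y1.
  (\forall k\, \neg G(k,k)) \lor (\forall i\, \forall y1\, (D(y1,y1) \lor \neg D(i,i)))
Extract every quantifier outward, since the variables are now distinct and don't occur free across branches:
  \forall k\, \forall i\, \forall y1\, (\neg G(k,k) \lor D(y1,y1) \lor \neg D(i,i))
The prefix is \forall k \forall i \forall y1: 3 universal, 0 existential.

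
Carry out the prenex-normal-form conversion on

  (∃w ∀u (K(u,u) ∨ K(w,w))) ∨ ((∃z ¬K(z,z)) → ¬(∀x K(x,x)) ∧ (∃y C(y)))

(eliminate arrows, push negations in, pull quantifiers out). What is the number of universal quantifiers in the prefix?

2

Eliminate → and ↔ using ¬ and ∨.
  (∃w ∀u (K(u,u) ∨ K(w,w))) ∨ ¬(∃z ¬K(z,z)) ∨ ¬(∀x K(x,x)) ∧ (∃y C(y))
Drive negations inward (¬∀x A ≡ ∃x ¬A, ¬∃x A ≡ ∀x ¬A, De Morgan for ∧/∨):
  (∃w ∀u (K(u,u) ∨ K(w,w))) ∨ (∀z K(z,z)) ∨ (∃x ¬K(x,x)) ∧ (∃y C(y))
Pull the quantifiers to the front (each side's bound variable is not free in the other side):
  ∃w ∀u ∀z ∃x ∃y (K(u,u) ∨ K(w,w) ∨ K(z,z) ∨ ¬K(x,x) ∧ C(y))
The prefix is ∃w ∀u ∀z ∃x ∃y: 2 universal, 3 existential.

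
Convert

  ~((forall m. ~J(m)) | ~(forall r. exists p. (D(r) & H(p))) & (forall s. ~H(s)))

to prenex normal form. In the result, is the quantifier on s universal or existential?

existential

Move each ¬ inward, flipping quantifiers it crosses:
  (exists m. J(m)) & ((forall r. exists p. (D(r) & H(p))) | (exists s. H(s)))
All bound variables are already distinct, so no renaming is needed.
Pull the quantifiers to the front (each side's bound variable is not free in the other side):
  exists m. forall r. exists p. exists s. (J(m) & (D(r) & H(p) | H(s)))
The quantifier forall s sits under an odd number of negations, so it flips to exists s.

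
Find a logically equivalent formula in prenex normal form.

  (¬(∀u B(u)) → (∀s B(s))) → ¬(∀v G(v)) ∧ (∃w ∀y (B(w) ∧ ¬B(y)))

First replace A → B with ¬A ∨ B.
  ¬(¬¬(∀u B(u)) ∨ (∀s B(s))) ∨ ¬(∀v G(v)) ∧ (∃w ∀y (B(w) ∧ ¬B(y)))
Drive negations inward (¬∀x A ≡ ∃x ¬A, ¬∃x A ≡ ∀x ¬A, De Morgan for ∧/∨):
  (∃u ¬B(u)) ∧ (∃s ¬B(s)) ∨ (∃v ¬G(v)) ∧ (∃w ∀y (B(w) ∧ ¬B(y)))
All bound variables are already distinct, so no renaming is needed.
Extract every quantifier outward, since the variables are now distinct and don't occur free across branches:
  ∃u ∃s ∃v ∃w ∀y (¬B(u) ∧ ¬B(s) ∨ ¬G(v) ∧ B(w) ∧ ¬B(y))

∃u ∃s ∃v ∃w ∀y (¬B(u) ∧ ¬B(s) ∨ ¬G(v) ∧ B(w) ∧ ¬B(y))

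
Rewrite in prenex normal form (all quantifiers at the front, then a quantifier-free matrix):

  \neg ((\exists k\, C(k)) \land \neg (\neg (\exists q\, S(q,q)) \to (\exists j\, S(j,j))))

Rewrite implications/biconditionals: A → B as ¬A ∨ B.
  \neg ((\exists k\, C(k)) \land \neg (\neg \neg (\exists q\, S(q,q)) \lor (\exists j\, S(j,j))))
Push ¬ through the quantifiers and connectives to reach negation normal form:
  (\forall k\, \neg C(k)) \lor (\exists q\, S(q,q)) \lor (\exists j\, S(j,j))
All bound variables are already distinct, so no renaming is needed.
Finally move all quantifiers to the prefix:
  \forall k\, \exists q\, \exists j\, (\neg C(k) \lor S(q,q) \lor S(j,j))

\forall k\, \exists q\, \exists j\, (\neg C(k) \lor S(q,q) \lor S(j,j))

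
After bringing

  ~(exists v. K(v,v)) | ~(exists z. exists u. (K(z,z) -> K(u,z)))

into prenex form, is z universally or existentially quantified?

universal

First replace A → B with ¬A ∨ B.
  ~(exists v. K(v,v)) | ~(exists z. exists u. (~K(z,z) | K(u,z)))
Move each ¬ inward, flipping quantifiers it crosses:
  (forall v. ~K(v,v)) | (forall z. forall u. (K(z,z) & ~K(u,z)))
Pull the quantifiers to the front (each side's bound variable is not free in the other side):
  forall v. forall z. forall u. (~K(v,v) | K(z,z) & ~K(u,z))
The quantifier exists z sits under an odd number of negations (counting the antecedent side of each →), so it flips to forall z.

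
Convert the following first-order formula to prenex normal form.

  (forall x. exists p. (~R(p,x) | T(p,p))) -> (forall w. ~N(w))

exists x. forall p. forall w. (R(p,x) & ~T(p,p) | ~N(w))

Rewrite implications/biconditionals: A → B as ¬A ∨ B.
  ~(forall x. exists p. (~R(p,x) | T(p,p))) | (forall w. ~N(w))
Move each ¬ inward, flipping quantifiers it crosses:
  (exists x. forall p. (R(p,x) & ~T(p,p))) | (forall w. ~N(w))
Pull the quantifiers to the front (each side's bound variable is not free in the other side):
  exists x. forall p. forall w. (R(p,x) & ~T(p,p) | ~N(w))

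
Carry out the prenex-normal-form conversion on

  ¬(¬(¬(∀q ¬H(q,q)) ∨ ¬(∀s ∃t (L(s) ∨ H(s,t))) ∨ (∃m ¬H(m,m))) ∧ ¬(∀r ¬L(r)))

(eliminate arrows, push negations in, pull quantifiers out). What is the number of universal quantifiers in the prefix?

Push ¬ through the quantifiers and connectives to reach negation normal form:
  (∃q H(q,q)) ∨ (∃s ∀t (¬L(s) ∧ ¬H(s,t))) ∨ (∃m ¬H(m,m)) ∨ (∀r ¬L(r))
Extract every quantifier outward, since the variables are now distinct and don't occur free across branches:
  ∃q ∃s ∀t ∃m ∀r (H(q,q) ∨ ¬L(s) ∧ ¬H(s,t) ∨ ¬H(m,m) ∨ ¬L(r))
The prefix is ∃q ∃s ∀t ∃m ∀r: 2 universal, 3 existential.

2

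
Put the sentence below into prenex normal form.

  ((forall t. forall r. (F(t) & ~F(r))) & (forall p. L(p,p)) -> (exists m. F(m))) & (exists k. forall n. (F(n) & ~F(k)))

exists t. exists r. exists p. exists m. exists k. forall n. ((~F(t) | F(r) | ~L(p,p) | F(m)) & F(n) & ~F(k))

First replace A → B with ¬A ∨ B.
  (~((forall t. forall r. (F(t) & ~F(r))) & (forall p. L(p,p))) | (exists m. F(m))) & (exists k. forall n. (F(n) & ~F(k)))
Drive negations inward (¬∀x A ≡ ∃x ¬A, ¬∃x A ≡ ∀x ¬A, De Morgan for ∧/∨):
  ((exists t. exists r. (~F(t) | F(r))) | (exists p. ~L(p,p)) | (exists m. F(m))) & (exists k. forall n. (F(n) & ~F(k)))
Extract every quantifier outward, since the variables are now distinct and don't occur free across branches:
  exists t. exists r. exists p. exists m. exists k. forall n. ((~F(t) | F(r) | ~L(p,p) | F(m)) & F(n) & ~F(k))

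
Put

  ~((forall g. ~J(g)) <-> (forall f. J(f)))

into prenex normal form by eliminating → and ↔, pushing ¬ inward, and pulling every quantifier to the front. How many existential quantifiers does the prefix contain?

Eliminate → and ↔ using ¬ and ∨; A ↔ B as (¬A ∨ B) ∧ (¬B ∨ A).
  ~((~(forall g. ~J(g)) | (forall f. J(f))) & (~(forall f. J(f)) | (forall g. ~J(g))))
Drive negations inward (¬∀x A ≡ ∃x ¬A, ¬∃x A ≡ ∀x ¬A, De Morgan for ∧/∨):
  (forall g. ~J(g)) & (exists f. ~J(f)) | (forall f. J(f)) & (exists g. J(g))
Give each quantifier a distinct variable: f↦c, g↦w.
  (forall g. ~J(g)) & (exists f. ~J(f)) | (forall c. J(c)) & (exists w. J(w))
Extract every quantifier outward, since the variables are now distinct and don't occur free across branches:
  forall g. exists f. forall c. exists w. (~J(g) & ~J(f) | J(c) & J(w))
The prefix is forall g exists f forall c exists w: 2 universal, 2 existential.

2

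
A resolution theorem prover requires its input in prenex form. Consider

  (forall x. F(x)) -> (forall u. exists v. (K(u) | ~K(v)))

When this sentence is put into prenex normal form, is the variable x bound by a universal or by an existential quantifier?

existential

Rewrite implications/biconditionals: A → B as ¬A ∨ B.
  ~(forall x. F(x)) | (forall u. exists v. (K(u) | ~K(v)))
Move each ¬ inward, flipping quantifiers it crosses:
  (exists x. ~F(x)) | (forall u. exists v. (K(u) | ~K(v)))
All bound variables are already distinct, so no renaming is needed.
Finally move all quantifiers to the prefix:
  exists x. forall u. exists v. (~F(x) | K(u) | ~K(v))
The quantifier forall x sits under an odd number of negations (counting the antecedent side of each →), so it flips to exists x.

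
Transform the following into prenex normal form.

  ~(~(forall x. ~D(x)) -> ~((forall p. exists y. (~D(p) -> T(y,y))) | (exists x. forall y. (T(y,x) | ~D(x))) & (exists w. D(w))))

exists x. forall p. exists y. exists u. forall c. exists w. (D(x) & (D(p) | T(y,y) | (T(c,u) | ~D(u)) & D(w)))

Eliminate → and ↔ using ¬ and ∨.
  ~(~~(forall x. ~D(x)) | ~((forall p. exists y. (~~D(p) | T(y,y))) | (exists x. forall y. (T(y,x) | ~D(x))) & (exists w. D(w))))
Push ¬ through the quantifiers and connectives to reach negation normal form:
  (exists x. D(x)) & ((forall p. exists y. (D(p) | T(y,y))) | (exists x. forall y. (T(y,x) | ~D(x))) & (exists w. D(w)))
Standardize variables apart so no two quantifiers bind the same name: x↦u, y↦c.
  (exists x. D(x)) & ((forall p. exists y. (D(p) | T(y,y))) | (exists u. forall c. (T(c,u) | ~D(u))) & (exists w. D(w)))
Pull the quantifiers to the front (each side's bound variable is not free in the other side):
  exists x. forall p. exists y. exists u. forall c. exists w. (D(x) & (D(p) | T(y,y) | (T(c,u) | ~D(u)) & D(w)))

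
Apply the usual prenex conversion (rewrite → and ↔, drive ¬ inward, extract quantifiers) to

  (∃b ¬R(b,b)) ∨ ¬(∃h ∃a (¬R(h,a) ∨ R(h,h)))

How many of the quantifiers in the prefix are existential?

1

Push ¬ through the quantifiers and connectives to reach negation normal form:
  (∃b ¬R(b,b)) ∨ (∀h ∀a (R(h,a) ∧ ¬R(h,h)))
Finally move all quantifiers to the prefix:
  ∃b ∀h ∀a (¬R(b,b) ∨ R(h,a) ∧ ¬R(h,h))
The prefix is ∃b ∀h ∀a: 2 universal, 1 existential.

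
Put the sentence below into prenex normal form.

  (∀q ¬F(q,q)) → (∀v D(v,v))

Eliminate → and ↔ using ¬ and ∨.
  ¬(∀q ¬F(q,q)) ∨ (∀v D(v,v))
Move each ¬ inward, flipping quantifiers it crosses:
  (∃q F(q,q)) ∨ (∀v D(v,v))
All bound variables are already distinct, so no renaming is needed.
Finally move all quantifiers to the prefix:
  ∃q ∀v (F(q,q) ∨ D(v,v))

∃q ∀v (F(q,q) ∨ D(v,v))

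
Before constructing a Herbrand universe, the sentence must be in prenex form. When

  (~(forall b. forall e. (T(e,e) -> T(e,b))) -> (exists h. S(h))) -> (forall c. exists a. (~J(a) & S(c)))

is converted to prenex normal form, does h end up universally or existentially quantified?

Rewrite implications/biconditionals: A → B as ¬A ∨ B.
  ~(~~(forall b. forall e. (~T(e,e) | T(e,b))) | (exists h. S(h))) | (forall c. exists a. (~J(a) & S(c)))
Move each ¬ inward, flipping quantifiers it crosses:
  (exists b. exists e. (T(e,e) & ~T(e,b))) & (forall h. ~S(h)) | (forall c. exists a. (~J(a) & S(c)))
All bound variables are already distinct, so no renaming is needed.
Finally move all quantifiers to the prefix:
  exists b. exists e. forall h. forall c. exists a. (T(e,e) & ~T(e,b) & ~S(h) | ~J(a) & S(c))
The quantifier exists h sits under an odd number of negations (counting the antecedent side of each →), so it flips to forall h.

universal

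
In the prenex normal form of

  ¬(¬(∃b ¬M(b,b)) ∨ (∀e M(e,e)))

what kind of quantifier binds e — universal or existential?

existential

Push ¬ through the quantifiers and connectives to reach negation normal form:
  (∃b ¬M(b,b)) ∧ (∃e ¬M(e,e))
Extract every quantifier outward, since the variables are now distinct and don't occur free across branches:
  ∃b ∃e (¬M(b,b) ∧ ¬M(e,e))
The quantifier ∀e sits under an odd number of negations, so it flips to ∃e.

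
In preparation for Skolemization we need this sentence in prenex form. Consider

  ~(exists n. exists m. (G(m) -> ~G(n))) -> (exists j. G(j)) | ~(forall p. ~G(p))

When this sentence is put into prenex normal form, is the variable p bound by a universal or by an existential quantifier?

Rewrite implications/biconditionals: A → B as ¬A ∨ B.
  ~~(exists n. exists m. (~G(m) | ~G(n))) | (exists j. G(j)) | ~(forall p. ~G(p))
Push ¬ through the quantifiers and connectives to reach negation normal form:
  (exists n. exists m. (~G(m) | ~G(n))) | (exists j. G(j)) | (exists p. G(p))
All bound variables are already distinct, so no renaming is needed.
Finally move all quantifiers to the prefix:
  exists n. exists m. exists j. exists p. (~G(m) | ~G(n) | G(j) | G(p))
The quantifier forall p sits under an odd number of negations (counting the antecedent side of each →), so it flips to exists p.

existential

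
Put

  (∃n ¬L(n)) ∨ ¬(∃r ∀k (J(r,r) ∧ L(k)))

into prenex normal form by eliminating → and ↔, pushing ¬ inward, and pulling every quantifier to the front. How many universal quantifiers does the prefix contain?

1

Move each ¬ inward, flipping quantifiers it crosses:
  (∃n ¬L(n)) ∨ (∀r ∃k (¬J(r,r) ∨ ¬L(k)))
Pull the quantifiers to the front (each side's bound variable is not free in the other side):
  ∃n ∀r ∃k (¬L(n) ∨ ¬J(r,r) ∨ ¬L(k))
The prefix is ∃n ∀r ∃k: 1 universal, 2 existential.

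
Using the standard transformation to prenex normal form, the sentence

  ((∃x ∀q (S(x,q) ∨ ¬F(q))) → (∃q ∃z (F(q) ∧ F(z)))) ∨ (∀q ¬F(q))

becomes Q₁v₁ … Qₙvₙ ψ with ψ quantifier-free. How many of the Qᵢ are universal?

2

First replace A → B with ¬A ∨ B.
  ¬(∃x ∀q (S(x,q) ∨ ¬F(q))) ∨ (∃q ∃z (F(q) ∧ F(z))) ∨ (∀q ¬F(q))
Push ¬ through the quantifiers and connectives to reach negation normal form:
  (∀x ∃q (¬S(x,q) ∧ F(q))) ∨ (∃q ∃z (F(q) ∧ F(z))) ∨ (∀q ¬F(q))
Rename bound variables to avoid capture: q↦v, q↦y1.
  (∀x ∃q (¬S(x,q) ∧ F(q))) ∨ (∃v ∃z (F(v) ∧ F(z))) ∨ (∀y1 ¬F(y1))
Pull the quantifiers to the front (each side's bound variable is not free in the other side):
  ∀x ∃q ∃v ∃z ∀y1 (¬S(x,q) ∧ F(q) ∨ F(v) ∧ F(z) ∨ ¬F(y1))
The prefix is ∀x ∃q ∃v ∃z ∀y1: 2 universal, 3 existential.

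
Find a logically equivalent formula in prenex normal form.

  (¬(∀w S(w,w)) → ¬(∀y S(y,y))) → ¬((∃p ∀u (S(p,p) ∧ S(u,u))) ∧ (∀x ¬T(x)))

∃w ∀y ∀p ∃u ∃x (¬S(w,w) ∧ S(y,y) ∨ ¬S(p,p) ∨ ¬S(u,u) ∨ T(x))

First replace A → B with ¬A ∨ B.
  ¬(¬¬(∀w S(w,w)) ∨ ¬(∀y S(y,y))) ∨ ¬((∃p ∀u (S(p,p) ∧ S(u,u))) ∧ (∀x ¬T(x)))
Drive negations inward (¬∀x A ≡ ∃x ¬A, ¬∃x A ≡ ∀x ¬A, De Morgan for ∧/∨):
  (∃w ¬S(w,w)) ∧ (∀y S(y,y)) ∨ (∀p ∃u (¬S(p,p) ∨ ¬S(u,u))) ∨ (∃x T(x))
All bound variables are already distinct, so no renaming is needed.
Finally move all quantifiers to the prefix:
  ∃w ∀y ∀p ∃u ∃x (¬S(w,w) ∧ S(y,y) ∨ ¬S(p,p) ∨ ¬S(u,u) ∨ T(x))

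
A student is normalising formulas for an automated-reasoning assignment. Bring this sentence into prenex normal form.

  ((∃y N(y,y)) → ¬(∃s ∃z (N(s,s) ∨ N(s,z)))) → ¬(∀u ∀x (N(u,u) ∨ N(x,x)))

∃y ∃s ∃z ∃u ∃x (N(y,y) ∧ (N(s,s) ∨ N(s,z)) ∨ ¬N(u,u) ∧ ¬N(x,x))

Eliminate → and ↔ using ¬ and ∨.
  ¬(¬(∃y N(y,y)) ∨ ¬(∃s ∃z (N(s,s) ∨ N(s,z)))) ∨ ¬(∀u ∀x (N(u,u) ∨ N(x,x)))
Move each ¬ inward, flipping quantifiers it crosses:
  (∃y N(y,y)) ∧ (∃s ∃z (N(s,s) ∨ N(s,z))) ∨ (∃u ∃x (¬N(u,u) ∧ ¬N(x,x)))
Extract every quantifier outward, since the variables are now distinct and don't occur free across branches:
  ∃y ∃s ∃z ∃u ∃x (N(y,y) ∧ (N(s,s) ∨ N(s,z)) ∨ ¬N(u,u) ∧ ¬N(x,x))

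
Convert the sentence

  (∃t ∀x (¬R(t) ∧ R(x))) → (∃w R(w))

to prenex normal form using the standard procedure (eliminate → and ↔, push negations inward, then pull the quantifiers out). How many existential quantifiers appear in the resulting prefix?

2

Eliminate → and ↔ using ¬ and ∨.
  ¬(∃t ∀x (¬R(t) ∧ R(x))) ∨ (∃w R(w))
Push ¬ through the quantifiers and connectives to reach negation normal form:
  (∀t ∃x (R(t) ∨ ¬R(x))) ∨ (∃w R(w))
All bound variables are already distinct, so no renaming is needed.
Finally move all quantifiers to the prefix:
  ∀t ∃x ∃w (R(t) ∨ ¬R(x) ∨ R(w))
The prefix is ∀t ∃x ∃w: 1 universal, 2 existential.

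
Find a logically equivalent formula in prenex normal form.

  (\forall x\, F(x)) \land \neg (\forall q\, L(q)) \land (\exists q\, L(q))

\forall x\, \exists q\, \exists v\, (F(x) \land \neg L(q) \land L(v))

Drive negations inward (¬∀x A ≡ ∃x ¬A, ¬∃x A ≡ ∀x ¬A, De Morgan for ∧/∨):
  (\forall x\, F(x)) \land (\exists q\, \neg L(q)) \land (\exists q\, L(q))
Standardize variables apart so no two quantifiers bind the same name: q↦v.
  (\forall x\, F(x)) \land (\exists q\, \neg L(q)) \land (\exists v\, L(v))
Extract every quantifier outward, since the variables are now distinct and don't occur free across branches:
  \forall x\, \exists q\, \exists v\, (F(x) \land \neg L(q) \land L(v))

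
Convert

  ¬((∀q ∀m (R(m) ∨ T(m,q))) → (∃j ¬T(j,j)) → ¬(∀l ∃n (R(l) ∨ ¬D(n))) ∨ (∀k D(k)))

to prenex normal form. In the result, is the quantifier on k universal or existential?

existential

First replace A → B with ¬A ∨ B.
  ¬(¬(∀q ∀m (R(m) ∨ T(m,q))) ∨ ¬(∃j ¬T(j,j)) ∨ ¬(∀l ∃n (R(l) ∨ ¬D(n))) ∨ (∀k D(k)))
Push ¬ through the quantifiers and connectives to reach negation normal form:
  (∀q ∀m (R(m) ∨ T(m,q))) ∧ (∃j ¬T(j,j)) ∧ (∀l ∃n (R(l) ∨ ¬D(n))) ∧ (∃k ¬D(k))
Finally move all quantifiers to the prefix:
  ∀q ∀m ∃j ∀l ∃n ∃k ((R(m) ∨ T(m,q)) ∧ ¬T(j,j) ∧ (R(l) ∨ ¬D(n)) ∧ ¬D(k))
The quantifier ∀k sits under an odd number of negations (counting the antecedent side of each →), so it flips to ∃k.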